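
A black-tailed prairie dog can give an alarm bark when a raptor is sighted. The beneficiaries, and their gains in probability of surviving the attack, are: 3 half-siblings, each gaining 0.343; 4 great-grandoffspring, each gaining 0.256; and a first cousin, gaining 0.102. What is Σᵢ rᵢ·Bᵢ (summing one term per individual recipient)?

r to a half-sibling = 1/4 (half-sibs share one parent — one path of length 2: r = (1/2)^2 = 1/4).
r to a great-grandoffspring = 1/8 (three parent–offspring links: r = (1/2)^3 = 1/8).
r to a first cousin = 0.125 (first cousins share one grandparent pair — two paths of length 4: r = 2·(1/2)^4 = 1/8).
Summing one r·B term per recipient: 3·0.25·0.343 + 4·0.125·0.256 + 1·0.125·0.102 = 0.398.

0.398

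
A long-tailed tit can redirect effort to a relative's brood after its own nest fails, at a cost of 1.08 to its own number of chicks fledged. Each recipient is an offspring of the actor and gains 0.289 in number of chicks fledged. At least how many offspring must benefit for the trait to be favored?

r to an offspring = 1/2 (one parent–offspring link: r = (1/2)^1 = 1/2).
Hamilton's rule: n·r·B > C  ⇒  n > C/(r·B) = 1.08/(0.5·0.289) = 7.474.
The smallest integer exceeding 7.474 is 8.

8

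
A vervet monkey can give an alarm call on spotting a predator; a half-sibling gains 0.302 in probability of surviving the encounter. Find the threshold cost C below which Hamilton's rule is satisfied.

r to a half-sibling = 0.25 (half-sibs share one parent — one path of length 2: r = (1/2)^2 = 1/4).
Hamilton's rule: n·r·B > C, so the trait is favored while C < n·r·B = 1·0.25·0.302 = 0.0755.

0.0755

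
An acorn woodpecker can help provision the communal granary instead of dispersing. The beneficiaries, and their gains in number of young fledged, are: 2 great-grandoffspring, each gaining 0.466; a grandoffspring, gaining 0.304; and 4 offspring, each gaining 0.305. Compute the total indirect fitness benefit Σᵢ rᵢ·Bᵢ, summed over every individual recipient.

r to a great-grandoffspring = 0.125 (three parent–offspring links: r = (1/2)^3 = 1/8).
r to a grandoffspring = 0.25 (two parent–offspring links: r = (1/2)^2 = 1/4).
r to an offspring = 0.5 (one parent–offspring link: r = (1/2)^1 = 1/2).
Summing one r·B term per recipient: 2·0.125·0.466 + 1·0.25·0.304 + 4·0.5·0.305 = 0.8025.

0.8025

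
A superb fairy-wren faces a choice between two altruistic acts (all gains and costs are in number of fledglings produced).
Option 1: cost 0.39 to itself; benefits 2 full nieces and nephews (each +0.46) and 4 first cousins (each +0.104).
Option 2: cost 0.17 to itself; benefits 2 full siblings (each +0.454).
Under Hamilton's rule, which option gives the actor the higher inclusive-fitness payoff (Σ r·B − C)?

Option 1: r to a full niece or nephew = 0.25.
Option 1: r to a first cousin = 0.125.
Option 1: Σ r·B − C = (2·0.25·0.46 + 4·0.125·0.104) − 0.39 = -0.108.
Option 2: r to a full sibling = 0.5.
Option 2: Σ r·B − C = (2·0.5·0.454) − 0.17 = 0.284.
Option 2 has the higher net inclusive-fitness payoff.

Option 2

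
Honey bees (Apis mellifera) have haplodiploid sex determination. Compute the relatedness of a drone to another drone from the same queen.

Haploid brothers each carry a random half of the queen's diploid genome, so on average they share half: r = 1/2.

0.5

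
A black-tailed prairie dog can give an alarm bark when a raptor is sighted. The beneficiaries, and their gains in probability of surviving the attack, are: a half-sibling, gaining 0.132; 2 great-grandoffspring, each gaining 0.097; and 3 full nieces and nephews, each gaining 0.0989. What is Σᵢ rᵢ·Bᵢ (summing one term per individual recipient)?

r to a half-sibling = 0.25 (half-sibs share one parent — one path of length 2: r = (1/2)^2 = 1/4).
r to a great-grandoffspring = 1/8 (three parent–offspring links: r = (1/2)^3 = 1/8).
r to a full niece or nephew = 0.25 (full aunt/uncle↔niece/nephew: two paths of length 3 through the shared grandparent pair: r = 2·(1/2)^3 = 1/4).
Summing one r·B term per recipient: 1·0.25·0.132 + 2·0.125·0.097 + 3·0.25·0.0989 = 0.131425.

0.131425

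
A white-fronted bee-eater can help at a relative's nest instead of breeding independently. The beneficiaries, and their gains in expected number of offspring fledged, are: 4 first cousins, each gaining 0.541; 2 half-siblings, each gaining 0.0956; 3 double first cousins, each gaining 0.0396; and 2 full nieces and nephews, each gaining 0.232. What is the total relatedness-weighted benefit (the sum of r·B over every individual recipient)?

0.464

r to a first cousin = 0.125 (first cousins share one grandparent pair — two paths of length 4: r = 2·(1/2)^4 = 1/8).
r to a half-sibling = 1/4 (half-sibs share one parent — one path of length 2: r = (1/2)^2 = 1/4).
r to a double first cousin = 1/4 (double first cousins share both grandparent pairs — four paths of length 4: r = 4·(1/2)^4 = 1/4).
r to a full niece or nephew = 0.25 (full aunt/uncle↔niece/nephew: two paths of length 3 through the shared grandparent pair: r = 2·(1/2)^3 = 1/4).
Summing one r·B term per recipient: 4·0.125·0.541 + 2·0.25·0.0956 + 3·0.25·0.0396 + 2·0.25·0.232 = 0.464.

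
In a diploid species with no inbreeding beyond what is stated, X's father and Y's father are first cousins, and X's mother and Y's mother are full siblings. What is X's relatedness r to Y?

0.15625

Independent pedigree routes through distinct common ancestors add.
X and Y are related in two ways: second cousins through their fathers (r = 1/32) and first cousins through their mothers (r = 1/8).
r = 1/32 + 1/8 = 0.15625.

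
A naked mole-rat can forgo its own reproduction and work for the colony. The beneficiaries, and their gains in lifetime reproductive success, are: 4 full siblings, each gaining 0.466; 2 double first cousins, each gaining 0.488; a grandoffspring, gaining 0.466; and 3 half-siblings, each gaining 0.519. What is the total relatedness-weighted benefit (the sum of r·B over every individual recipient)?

1.68175

r to a full sibling = 0.5 (full sibs share both parents — two paths of length 2: r = 2·(1/2)^2 = 1/2).
r to a double first cousin = 0.25 (double first cousins share both grandparent pairs — four paths of length 4: r = 4·(1/2)^4 = 1/4).
r to a grandoffspring = 1/4 (two parent–offspring links: r = (1/2)^2 = 1/4).
r to a half-sibling = 1/4 (half-sibs share one parent — one path of length 2: r = (1/2)^2 = 1/4).
Summing one r·B term per recipient: 4·0.5·0.466 + 2·0.25·0.488 + 1·0.25·0.466 + 3·0.25·0.519 = 1.68175.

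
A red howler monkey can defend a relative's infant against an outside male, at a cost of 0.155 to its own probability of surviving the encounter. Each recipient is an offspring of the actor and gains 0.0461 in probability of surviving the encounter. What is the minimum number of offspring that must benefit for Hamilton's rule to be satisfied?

7

r to an offspring = 0.5 (one parent–offspring link: r = (1/2)^1 = 1/2).
Hamilton's rule: n·r·B > C  ⇒  n > C/(r·B) = 0.155/(0.5·0.0461) = 6.725.
The smallest integer exceeding 6.725 is 7.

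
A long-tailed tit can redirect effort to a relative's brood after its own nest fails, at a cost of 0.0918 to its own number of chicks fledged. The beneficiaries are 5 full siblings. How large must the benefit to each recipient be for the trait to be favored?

0.0367

r to a full sibling = 1/2 (full sibs share both parents — two paths of length 2: r = 2·(1/2)^2 = 1/2).
Hamilton's rule with n recipients of equal r: n·r·B > C, so B > C/(n·r) = 0.0918/(5·0.5) = 0.0367.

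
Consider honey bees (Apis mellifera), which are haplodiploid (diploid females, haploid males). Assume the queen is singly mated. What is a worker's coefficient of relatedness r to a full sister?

Haplodiploid full sisters inherit their father's entire haploid genome identically (contributing 1/2) and on average half of their mother's contribution (1/2 · 1/2 = 1/4); r = 1/2 + 1/4 = 3/4.

0.75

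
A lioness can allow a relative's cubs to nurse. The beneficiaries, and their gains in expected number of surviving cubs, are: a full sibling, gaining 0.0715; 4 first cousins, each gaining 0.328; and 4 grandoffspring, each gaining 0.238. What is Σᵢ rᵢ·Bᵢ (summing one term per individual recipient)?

r to a full sibling = 1/2 (full sibs share both parents — two paths of length 2: r = 2·(1/2)^2 = 1/2).
r to a first cousin = 0.125 (first cousins share one grandparent pair — two paths of length 4: r = 2·(1/2)^4 = 1/8).
r to a grandoffspring = 0.25 (two parent–offspring links: r = (1/2)^2 = 1/4).
Summing one r·B term per recipient: 1·0.5·0.0715 + 4·0.125·0.328 + 4·0.25·0.238 = 0.43775.

0.43775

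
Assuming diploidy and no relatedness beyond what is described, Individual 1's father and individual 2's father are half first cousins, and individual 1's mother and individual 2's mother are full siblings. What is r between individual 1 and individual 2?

Relatedness sums over independent paths through distinct common ancestors.
Individual 1 and individual 2 are related in two ways: half second cousins through their fathers (r = 1/64) and first cousins through their mothers (r = 1/8).
r = 1/64 + 1/8 = 0.140625.

0.140625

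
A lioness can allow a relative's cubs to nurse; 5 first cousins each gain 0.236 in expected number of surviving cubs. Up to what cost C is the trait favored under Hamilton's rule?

r to a first cousin = 1/8 (first cousins share one grandparent pair — two paths of length 4: r = 2·(1/2)^4 = 1/8).
Hamilton's rule: n·r·B > C, so the trait is favored while C < n·r·B = 5·0.125·0.236 = 0.1475.

0.1475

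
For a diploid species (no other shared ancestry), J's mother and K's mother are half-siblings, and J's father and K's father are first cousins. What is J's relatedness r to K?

0.09375

Relatedness sums over independent paths through distinct common ancestors.
J and K are related in two ways: half first cousins through their mothers (r = 1/16) and second cousins through their fathers (r = 1/32).
r = 1/16 + 1/32 = 3/32 = 0.09375.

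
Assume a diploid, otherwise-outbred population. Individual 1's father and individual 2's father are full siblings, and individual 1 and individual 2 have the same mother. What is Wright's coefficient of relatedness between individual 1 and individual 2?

0.375

Wright's path rule: contributions from independent ancestry routes add.
Individual 1 and individual 2 are related in two ways: first cousins through their fathers (r = 1/8) and half-sibs through their shared mother (r = 1/4).
r = 1/8 + 1/4 = 3/8 = 0.375.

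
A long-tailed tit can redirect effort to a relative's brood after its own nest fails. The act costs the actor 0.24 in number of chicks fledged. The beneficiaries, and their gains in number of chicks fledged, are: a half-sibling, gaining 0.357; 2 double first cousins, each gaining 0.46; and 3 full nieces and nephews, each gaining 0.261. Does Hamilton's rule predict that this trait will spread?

Hamilton's rule: the trait is favored when the sum of r·B over every recipient exceeds the actor's cost C.
r to a half-sibling = 0.25 (half-sibs share one parent — one path of length 2: r = (1/2)^2 = 1/4).
r to a double first cousin = 1/4 (double first cousins share both grandparent pairs — four paths of length 4: r = 4·(1/2)^4 = 1/4).
r to a full niece or nephew = 1/4 (full aunt/uncle↔niece/nephew: two paths of length 3 through the shared grandparent pair: r = 2·(1/2)^3 = 1/4).
Summing one r·B term per recipient: 1·0.25·0.357 + 2·0.25·0.46 + 3·0.25·0.261 = 0.515.
0.515 > 0.24: the indirect benefit exceeds the cost.

Yes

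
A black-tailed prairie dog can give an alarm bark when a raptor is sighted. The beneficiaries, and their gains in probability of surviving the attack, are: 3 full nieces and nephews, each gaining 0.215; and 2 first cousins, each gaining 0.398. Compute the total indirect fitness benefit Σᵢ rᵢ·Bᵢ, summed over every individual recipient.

r to a full niece or nephew = 0.25 (full aunt/uncle↔niece/nephew: two paths of length 3 through the shared grandparent pair: r = 2·(1/2)^3 = 1/4).
r to a first cousin = 0.125 (first cousins share one grandparent pair — two paths of length 4: r = 2·(1/2)^4 = 1/8).
Summing one r·B term per recipient: 3·0.25·0.215 + 2·0.125·0.398 = 0.26075.

0.26075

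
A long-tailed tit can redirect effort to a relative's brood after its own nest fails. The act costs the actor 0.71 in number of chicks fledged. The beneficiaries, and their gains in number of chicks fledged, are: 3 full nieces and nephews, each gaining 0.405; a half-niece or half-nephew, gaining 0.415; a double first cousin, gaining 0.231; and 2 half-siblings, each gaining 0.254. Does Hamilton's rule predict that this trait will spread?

No

Hamilton's rule: the trait is favored when the sum of r·B over every recipient exceeds the actor's cost C.
r to a full niece or nephew = 1/4 (full aunt/uncle↔niece/nephew: two paths of length 3 through the shared grandparent pair: r = 2·(1/2)^3 = 1/4).
r to a half-niece or half-nephew = 0.125 (half-aunt/uncle↔niece/nephew: one path of length 3: r = (1/2)^3 = 1/8).
r to a double first cousin = 0.25 (double first cousins share both grandparent pairs — four paths of length 4: r = 4·(1/2)^4 = 1/4).
r to a half-sibling = 1/4 (half-sibs share one parent — one path of length 2: r = (1/2)^2 = 1/4).
Summing one r·B term per recipient: 3·0.25·0.405 + 1·0.125·0.415 + 1·0.25·0.231 + 2·0.25·0.254 = 0.540375.
0.540375 < 0.71: the indirect benefit is less than the cost.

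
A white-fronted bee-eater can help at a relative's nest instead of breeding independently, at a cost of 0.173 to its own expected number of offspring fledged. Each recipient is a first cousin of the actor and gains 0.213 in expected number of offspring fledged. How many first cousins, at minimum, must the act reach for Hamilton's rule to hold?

7

r to a first cousin = 0.125 (first cousins share one grandparent pair — two paths of length 4: r = 2·(1/2)^4 = 1/8).
Hamilton's rule: n·r·B > C  ⇒  n > C/(r·B) = 0.173/(0.125·0.213) = 6.498.
The smallest integer exceeding 6.498 is 7.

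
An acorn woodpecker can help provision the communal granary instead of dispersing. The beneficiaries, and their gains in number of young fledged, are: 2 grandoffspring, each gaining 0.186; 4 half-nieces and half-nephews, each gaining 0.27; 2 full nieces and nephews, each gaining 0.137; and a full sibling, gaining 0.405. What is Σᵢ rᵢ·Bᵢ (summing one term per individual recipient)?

0.499

r to a grandoffspring = 0.25 (two parent–offspring links: r = (1/2)^2 = 1/4).
r to a half-niece or half-nephew = 1/8 (half-aunt/uncle↔niece/nephew: one path of length 3: r = (1/2)^3 = 1/8).
r to a full niece or nephew = 1/4 (full aunt/uncle↔niece/nephew: two paths of length 3 through the shared grandparent pair: r = 2·(1/2)^3 = 1/4).
r to a full sibling = 0.5 (full sibs share both parents — two paths of length 2: r = 2·(1/2)^2 = 1/2).
Summing one r·B term per recipient: 2·0.25·0.186 + 4·0.125·0.27 + 2·0.25·0.137 + 1·0.5·0.405 = 0.499.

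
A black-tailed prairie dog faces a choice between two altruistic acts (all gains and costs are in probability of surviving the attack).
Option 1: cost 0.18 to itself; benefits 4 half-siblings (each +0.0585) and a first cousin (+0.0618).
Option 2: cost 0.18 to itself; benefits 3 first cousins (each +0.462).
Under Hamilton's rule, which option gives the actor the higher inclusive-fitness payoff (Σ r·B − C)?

Option 2

Option 1: r to a half-sibling = 0.25.
Option 1: r to a first cousin = 0.125.
Option 1: Σ r·B − C = (4·0.25·0.0585 + 1·0.125·0.0618) − 0.18 = -0.113775.
Option 2: r to a first cousin = 0.125.
Option 2: Σ r·B − C = (3·0.125·0.462) − 0.18 = -0.00675.
Option 2 has the higher net inclusive-fitness payoff.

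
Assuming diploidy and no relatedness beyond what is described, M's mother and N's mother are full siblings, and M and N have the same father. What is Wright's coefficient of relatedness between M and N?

Relatedness sums over independent paths through distinct common ancestors.
M and N are related in two ways: first cousins through their mothers (r = 1/8) and half-sibs through their shared father (r = 1/4).
r = 1/8 + 1/4 = 3/8 = 0.375.

0.375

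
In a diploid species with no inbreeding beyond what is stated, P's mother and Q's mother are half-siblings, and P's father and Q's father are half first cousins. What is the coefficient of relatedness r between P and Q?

0.078125

Relatedness sums over independent paths through distinct common ancestors.
P and Q are related in two ways: half first cousins through their mothers (r = 1/16) and half second cousins through their fathers (r = 1/64).
r = 1/16 + 1/64 = 0.078125.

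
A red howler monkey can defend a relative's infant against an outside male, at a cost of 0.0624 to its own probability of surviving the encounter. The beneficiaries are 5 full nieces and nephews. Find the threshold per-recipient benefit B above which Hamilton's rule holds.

0.0499

r to a full niece or nephew = 1/4 (full aunt/uncle↔niece/nephew: two paths of length 3 through the shared grandparent pair: r = 2·(1/2)^3 = 1/4).
Hamilton's rule with n recipients of equal r: n·r·B > C, so B > C/(n·r) = 0.0624/(5·0.25) = 0.0499.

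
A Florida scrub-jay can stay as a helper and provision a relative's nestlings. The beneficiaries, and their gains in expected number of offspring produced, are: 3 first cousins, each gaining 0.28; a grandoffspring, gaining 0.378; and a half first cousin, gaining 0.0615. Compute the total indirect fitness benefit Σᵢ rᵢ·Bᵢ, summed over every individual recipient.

0.20334375

r to a first cousin = 0.125 (first cousins share one grandparent pair — two paths of length 4: r = 2·(1/2)^4 = 1/8).
r to a grandoffspring = 0.25 (two parent–offspring links: r = (1/2)^2 = 1/4).
r to a half first cousin = 0.0625 (half first cousins share one grandparent — one path of length 4: r = (1/2)^4 = 1/16).
Summing one r·B term per recipient: 3·0.125·0.28 + 1·0.25·0.378 + 1·0.0625·0.0615 = 0.20334375.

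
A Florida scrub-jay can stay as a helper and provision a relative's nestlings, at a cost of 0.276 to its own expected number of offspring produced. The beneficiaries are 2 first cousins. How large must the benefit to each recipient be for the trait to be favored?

r to a first cousin = 1/8 (first cousins share one grandparent pair — two paths of length 4: r = 2·(1/2)^4 = 1/8).
Hamilton's rule with n recipients of equal r: n·r·B > C, so B > C/(n·r) = 0.276/(2·0.125) = 1.104.

1.104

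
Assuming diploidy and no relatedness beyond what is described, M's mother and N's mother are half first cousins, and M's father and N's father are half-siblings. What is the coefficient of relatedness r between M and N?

Wright's path rule: contributions from independent ancestry routes add.
M and N are related in two ways: half second cousins through their mothers (r = 1/64) and half first cousins through their fathers (r = 1/16).
r = 1/64 + 1/16 = 5/64 = 0.078125.

0.078125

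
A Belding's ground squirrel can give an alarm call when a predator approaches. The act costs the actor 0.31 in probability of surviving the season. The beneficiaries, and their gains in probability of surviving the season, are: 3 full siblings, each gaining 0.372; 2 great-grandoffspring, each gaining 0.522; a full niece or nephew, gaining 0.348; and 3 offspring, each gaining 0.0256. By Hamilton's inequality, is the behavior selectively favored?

Yes

Hamilton's rule: the trait is favored when the sum of r·B over every recipient exceeds the actor's cost C.
r to a full sibling = 0.5 (full sibs share both parents — two paths of length 2: r = 2·(1/2)^2 = 1/2).
r to a great-grandoffspring = 0.125 (three parent–offspring links: r = (1/2)^3 = 1/8).
r to a full niece or nephew = 0.25 (full aunt/uncle↔niece/nephew: two paths of length 3 through the shared grandparent pair: r = 2·(1/2)^3 = 1/4).
r to an offspring = 0.5 (one parent–offspring link: r = (1/2)^1 = 1/2).
Summing one r·B term per recipient: 3·0.5·0.372 + 2·0.125·0.522 + 1·0.25·0.348 + 3·0.5·0.0256 = 0.8139.
0.8139 > 0.31: the indirect benefit exceeds the cost.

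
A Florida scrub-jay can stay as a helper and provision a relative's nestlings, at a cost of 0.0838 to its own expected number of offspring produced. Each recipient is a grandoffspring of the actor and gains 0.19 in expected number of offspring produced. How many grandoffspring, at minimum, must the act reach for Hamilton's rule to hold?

2

r to a grandoffspring = 1/4 (two parent–offspring links: r = (1/2)^2 = 1/4).
Hamilton's rule: n·r·B > C  ⇒  n > C/(r·B) = 0.0838/(0.25·0.19) = 1.764.
The smallest integer exceeding 1.764 is 2.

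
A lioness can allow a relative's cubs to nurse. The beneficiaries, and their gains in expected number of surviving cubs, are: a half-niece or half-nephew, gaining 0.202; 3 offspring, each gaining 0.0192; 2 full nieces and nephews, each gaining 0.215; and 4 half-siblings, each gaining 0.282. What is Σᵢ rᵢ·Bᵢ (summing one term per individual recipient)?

0.44355

r to a half-niece or half-nephew = 0.125 (half-aunt/uncle↔niece/nephew: one path of length 3: r = (1/2)^3 = 1/8).
r to an offspring = 1/2 (one parent–offspring link: r = (1/2)^1 = 1/2).
r to a full niece or nephew = 0.25 (full aunt/uncle↔niece/nephew: two paths of length 3 through the shared grandparent pair: r = 2·(1/2)^3 = 1/4).
r to a half-sibling = 1/4 (half-sibs share one parent — one path of length 2: r = (1/2)^2 = 1/4).
Summing one r·B term per recipient: 1·0.125·0.202 + 3·0.5·0.0192 + 2·0.25·0.215 + 4·0.25·0.282 = 0.44355.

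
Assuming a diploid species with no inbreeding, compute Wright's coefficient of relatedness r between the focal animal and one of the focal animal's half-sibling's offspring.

Each parent–offspring link contributes a factor of 1/2, and independent paths through distinct common ancestors add.
Half-aunt/uncle↔niece/nephew: one path of length 3: r = (1/2)^3 = 1/8.

0.125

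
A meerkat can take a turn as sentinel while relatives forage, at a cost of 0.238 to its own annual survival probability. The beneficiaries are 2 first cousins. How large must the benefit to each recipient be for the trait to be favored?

r to a first cousin = 0.125 (first cousins share one grandparent pair — two paths of length 4: r = 2·(1/2)^4 = 1/8).
Hamilton's rule with n recipients of equal r: n·r·B > C, so B > C/(n·r) = 0.238/(2·0.125) = 0.952.

0.952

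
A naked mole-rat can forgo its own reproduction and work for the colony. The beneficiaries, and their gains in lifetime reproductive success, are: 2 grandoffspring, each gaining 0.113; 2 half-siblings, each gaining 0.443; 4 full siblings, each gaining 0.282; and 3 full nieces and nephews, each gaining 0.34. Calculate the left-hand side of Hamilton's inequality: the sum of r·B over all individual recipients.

1.097

r to a grandoffspring = 1/4 (two parent–offspring links: r = (1/2)^2 = 1/4).
r to a half-sibling = 1/4 (half-sibs share one parent — one path of length 2: r = (1/2)^2 = 1/4).
r to a full sibling = 1/2 (full sibs share both parents — two paths of length 2: r = 2·(1/2)^2 = 1/2).
r to a full niece or nephew = 0.25 (full aunt/uncle↔niece/nephew: two paths of length 3 through the shared grandparent pair: r = 2·(1/2)^3 = 1/4).
Summing one r·B term per recipient: 2·0.25·0.113 + 2·0.25·0.443 + 4·0.5·0.282 + 3·0.25·0.34 = 1.097.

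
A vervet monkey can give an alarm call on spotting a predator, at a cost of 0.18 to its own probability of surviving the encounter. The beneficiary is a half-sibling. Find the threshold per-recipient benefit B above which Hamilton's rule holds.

0.72

r to a half-sibling = 1/4 (half-sibs share one parent — one path of length 2: r = (1/2)^2 = 1/4).
Hamilton's rule with n recipients of equal r: n·r·B > C, so B > C/(n·r) = 0.18/(1·0.25) = 0.72.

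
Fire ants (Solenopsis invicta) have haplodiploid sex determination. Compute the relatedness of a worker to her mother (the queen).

0.5

One meiotic link between diploid queen and diploid daughter: r = 1/2.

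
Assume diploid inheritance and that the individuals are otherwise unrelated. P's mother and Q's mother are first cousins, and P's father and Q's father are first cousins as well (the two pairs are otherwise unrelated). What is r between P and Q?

0.0625

Wright's path rule: contributions from independent ancestry routes add.
P and Q are related in two ways: second cousins through their mothers (r = 1/32) and second cousins through their fathers (r = 1/32).
r = 1/32 + 1/32 = 0.0625.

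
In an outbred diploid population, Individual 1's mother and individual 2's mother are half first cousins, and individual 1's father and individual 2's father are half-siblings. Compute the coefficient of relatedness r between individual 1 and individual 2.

Wright's path rule: contributions from independent ancestry routes add.
Individual 1 and individual 2 are related in two ways: half second cousins through their mothers (r = 1/64) and half first cousins through their fathers (r = 1/16).
r = 1/64 + 1/16 = 5/64 = 0.078125.

0.078125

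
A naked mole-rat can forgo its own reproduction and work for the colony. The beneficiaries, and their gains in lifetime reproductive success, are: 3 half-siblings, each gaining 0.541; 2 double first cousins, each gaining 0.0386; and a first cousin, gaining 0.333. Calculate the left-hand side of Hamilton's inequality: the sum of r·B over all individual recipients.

r to a half-sibling = 0.25 (half-sibs share one parent — one path of length 2: r = (1/2)^2 = 1/4).
r to a double first cousin = 1/4 (double first cousins share both grandparent pairs — four paths of length 4: r = 4·(1/2)^4 = 1/4).
r to a first cousin = 1/8 (first cousins share one grandparent pair — two paths of length 4: r = 2·(1/2)^4 = 1/8).
Summing one r·B term per recipient: 3·0.25·0.541 + 2·0.25·0.0386 + 1·0.125·0.333 = 0.466675.

0.466675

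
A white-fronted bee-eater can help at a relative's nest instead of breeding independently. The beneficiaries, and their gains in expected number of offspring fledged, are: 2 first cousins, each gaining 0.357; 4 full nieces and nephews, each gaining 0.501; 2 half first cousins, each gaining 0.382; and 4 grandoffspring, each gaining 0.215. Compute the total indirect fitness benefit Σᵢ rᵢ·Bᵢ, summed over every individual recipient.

0.853

r to a first cousin = 1/8 (first cousins share one grandparent pair — two paths of length 4: r = 2·(1/2)^4 = 1/8).
r to a full niece or nephew = 0.25 (full aunt/uncle↔niece/nephew: two paths of length 3 through the shared grandparent pair: r = 2·(1/2)^3 = 1/4).
r to a half first cousin = 1/16 (half first cousins share one grandparent — one path of length 4: r = (1/2)^4 = 1/16).
r to a grandoffspring = 1/4 (two parent–offspring links: r = (1/2)^2 = 1/4).
Summing one r·B term per recipient: 2·0.125·0.357 + 4·0.25·0.501 + 2·0.0625·0.382 + 4·0.25·0.215 = 0.853.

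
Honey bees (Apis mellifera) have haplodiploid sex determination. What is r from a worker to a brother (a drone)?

Her haploid brother carries none of their father's genes and a random half of their mother's genome; that half matches the maternal half of her own genome with probability 1/2: r = 1/2 · 1/2 = 1/4.

0.25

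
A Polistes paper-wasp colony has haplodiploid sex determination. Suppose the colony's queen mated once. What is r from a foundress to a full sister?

0.75

Haplodiploid full sisters inherit their father's entire haploid genome identically (contributing 1/2) and on average half of their mother's contribution (1/2 · 1/2 = 1/4); r = 1/2 + 1/4 = 3/4.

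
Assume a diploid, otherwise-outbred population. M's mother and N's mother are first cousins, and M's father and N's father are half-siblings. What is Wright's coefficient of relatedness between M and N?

Independent pedigree routes through distinct common ancestors add.
M and N are related in two ways: second cousins through their mothers (r = 1/32) and half first cousins through their fathers (r = 1/16).
r = 1/32 + 1/16 = 3/32 = 0.09375.

0.09375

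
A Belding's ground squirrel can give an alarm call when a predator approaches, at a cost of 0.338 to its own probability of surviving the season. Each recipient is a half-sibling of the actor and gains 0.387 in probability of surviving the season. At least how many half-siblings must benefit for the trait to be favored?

4

r to a half-sibling = 0.25 (half-sibs share one parent — one path of length 2: r = (1/2)^2 = 1/4).
Hamilton's rule: n·r·B > C  ⇒  n > C/(r·B) = 0.338/(0.25·0.387) = 3.494.
The smallest integer exceeding 3.494 is 4.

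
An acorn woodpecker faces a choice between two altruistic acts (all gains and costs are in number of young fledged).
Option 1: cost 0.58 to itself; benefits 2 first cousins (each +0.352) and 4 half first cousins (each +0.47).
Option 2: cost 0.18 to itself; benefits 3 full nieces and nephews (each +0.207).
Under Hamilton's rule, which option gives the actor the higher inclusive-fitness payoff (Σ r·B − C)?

Option 1: r to a first cousin = 0.125.
Option 1: r to a half first cousin = 0.0625.
Option 1: Σ r·B − C = (2·0.125·0.352 + 4·0.0625·0.47) − 0.58 = -0.3745.
Option 2: r to a full niece or nephew = 0.25.
Option 2: Σ r·B − C = (3·0.25·0.207) − 0.18 = -0.02475.
Option 2 has the higher net inclusive-fitness payoff.

Option 2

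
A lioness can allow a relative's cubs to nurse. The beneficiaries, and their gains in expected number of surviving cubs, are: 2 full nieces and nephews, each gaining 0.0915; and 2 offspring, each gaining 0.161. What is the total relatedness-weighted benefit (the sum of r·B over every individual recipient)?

r to a full niece or nephew = 1/4 (full aunt/uncle↔niece/nephew: two paths of length 3 through the shared grandparent pair: r = 2·(1/2)^3 = 1/4).
r to an offspring = 1/2 (one parent–offspring link: r = (1/2)^1 = 1/2).
Summing one r·B term per recipient: 2·0.25·0.0915 + 2·0.5·0.161 = 0.20675.

0.20675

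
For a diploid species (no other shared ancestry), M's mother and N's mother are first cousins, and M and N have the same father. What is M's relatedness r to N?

With two independent routes of shared ancestry, r is the sum of the two contributions.
M and N are related in two ways: second cousins through their mothers (r = 1/32) and half-sibs through their shared father (r = 1/4).
r = 1/32 + 1/4 = 9/32 = 0.28125.

0.28125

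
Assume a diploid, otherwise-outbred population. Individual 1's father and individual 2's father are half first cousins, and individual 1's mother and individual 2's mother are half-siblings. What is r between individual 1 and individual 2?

0.078125

With two independent routes of shared ancestry, r is the sum of the two contributions.
Individual 1 and individual 2 are related in two ways: half second cousins through their fathers (r = 1/64) and half first cousins through their mothers (r = 1/16).
r = 1/64 + 1/16 = 0.078125.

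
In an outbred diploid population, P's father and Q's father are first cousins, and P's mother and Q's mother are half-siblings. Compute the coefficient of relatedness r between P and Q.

0.09375

Wright's path rule: contributions from independent ancestry routes add.
P and Q are related in two ways: second cousins through their fathers (r = 1/32) and half first cousins through their mothers (r = 1/16).
r = 1/32 + 1/16 = 0.09375.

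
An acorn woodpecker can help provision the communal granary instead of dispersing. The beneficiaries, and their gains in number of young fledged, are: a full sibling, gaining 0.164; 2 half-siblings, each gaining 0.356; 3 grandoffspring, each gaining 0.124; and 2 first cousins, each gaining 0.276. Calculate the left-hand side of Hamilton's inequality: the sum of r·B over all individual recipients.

r to a full sibling = 0.5 (full sibs share both parents — two paths of length 2: r = 2·(1/2)^2 = 1/2).
r to a half-sibling = 1/4 (half-sibs share one parent — one path of length 2: r = (1/2)^2 = 1/4).
r to a grandoffspring = 1/4 (two parent–offspring links: r = (1/2)^2 = 1/4).
r to a first cousin = 1/8 (first cousins share one grandparent pair — two paths of length 4: r = 2·(1/2)^4 = 1/8).
Summing one r·B term per recipient: 1·0.5·0.164 + 2·0.25·0.356 + 3·0.25·0.124 + 2·0.125·0.276 = 0.422.

0.422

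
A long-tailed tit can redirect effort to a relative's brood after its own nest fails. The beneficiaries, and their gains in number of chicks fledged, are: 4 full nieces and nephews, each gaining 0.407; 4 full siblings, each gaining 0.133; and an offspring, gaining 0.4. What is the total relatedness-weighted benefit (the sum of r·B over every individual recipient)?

0.873

r to a full niece or nephew = 1/4 (full aunt/uncle↔niece/nephew: two paths of length 3 through the shared grandparent pair: r = 2·(1/2)^3 = 1/4).
r to a full sibling = 1/2 (full sibs share both parents — two paths of length 2: r = 2·(1/2)^2 = 1/2).
r to an offspring = 1/2 (one parent–offspring link: r = (1/2)^1 = 1/2).
Summing one r·B term per recipient: 4·0.25·0.407 + 4·0.5·0.133 + 1·0.5·0.4 = 0.873.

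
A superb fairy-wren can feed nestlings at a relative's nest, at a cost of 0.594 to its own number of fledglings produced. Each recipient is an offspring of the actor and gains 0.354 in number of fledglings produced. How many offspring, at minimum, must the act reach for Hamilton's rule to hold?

4

r to an offspring = 0.5 (one parent–offspring link: r = (1/2)^1 = 1/2).
Hamilton's rule: n·r·B > C  ⇒  n > C/(r·B) = 0.594/(0.5·0.354) = 3.356.
The smallest integer exceeding 3.356 is 4.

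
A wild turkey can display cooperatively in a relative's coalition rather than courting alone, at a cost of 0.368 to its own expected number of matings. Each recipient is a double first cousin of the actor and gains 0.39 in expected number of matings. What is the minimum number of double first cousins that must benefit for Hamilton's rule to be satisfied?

4

r to a double first cousin = 1/4 (double first cousins share both grandparent pairs — four paths of length 4: r = 4·(1/2)^4 = 1/4).
Hamilton's rule: n·r·B > C  ⇒  n > C/(r·B) = 0.368/(0.25·0.39) = 3.774.
The smallest integer exceeding 3.774 is 4.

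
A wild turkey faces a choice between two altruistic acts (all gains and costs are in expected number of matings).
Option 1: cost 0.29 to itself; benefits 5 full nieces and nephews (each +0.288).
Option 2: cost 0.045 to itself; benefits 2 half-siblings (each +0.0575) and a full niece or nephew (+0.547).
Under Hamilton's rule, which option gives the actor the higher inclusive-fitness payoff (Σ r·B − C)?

Option 2

Option 1: r to a full niece or nephew = 0.25.
Option 1: Σ r·B − C = (5·0.25·0.288) − 0.29 = 0.07.
Option 2: r to a half-sibling = 0.25.
Option 2: r to a full niece or nephew = 0.25.
Option 2: Σ r·B − C = (2·0.25·0.0575 + 1·0.25·0.547) − 0.045 = 0.1205.
Option 2 has the higher net inclusive-fitness payoff.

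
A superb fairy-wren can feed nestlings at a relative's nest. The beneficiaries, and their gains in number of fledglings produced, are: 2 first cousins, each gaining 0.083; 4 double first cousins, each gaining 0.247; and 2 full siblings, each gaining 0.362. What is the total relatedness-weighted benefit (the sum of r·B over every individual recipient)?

r to a first cousin = 0.125 (first cousins share one grandparent pair — two paths of length 4: r = 2·(1/2)^4 = 1/8).
r to a double first cousin = 0.25 (double first cousins share both grandparent pairs — four paths of length 4: r = 4·(1/2)^4 = 1/4).
r to a full sibling = 0.5 (full sibs share both parents — two paths of length 2: r = 2·(1/2)^2 = 1/2).
Summing one r·B term per recipient: 2·0.125·0.083 + 4·0.25·0.247 + 2·0.5·0.362 = 0.62975.

0.62975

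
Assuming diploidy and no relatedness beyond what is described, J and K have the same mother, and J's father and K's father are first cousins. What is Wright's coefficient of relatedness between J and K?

Independent pedigree routes through distinct common ancestors add.
J and K are related in two ways: half-sibs through their shared mother (r = 1/4) and second cousins through their fathers (r = 1/32).
r = 1/4 + 1/32 = 9/32 = 0.28125.

0.28125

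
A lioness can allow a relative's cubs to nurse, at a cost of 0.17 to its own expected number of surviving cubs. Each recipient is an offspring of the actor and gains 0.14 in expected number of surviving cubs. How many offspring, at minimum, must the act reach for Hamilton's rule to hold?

3

r to an offspring = 0.5 (one parent–offspring link: r = (1/2)^1 = 1/2).
Hamilton's rule: n·r·B > C  ⇒  n > C/(r·B) = 0.17/(0.5·0.14) = 2.429.
The smallest integer exceeding 2.429 is 3.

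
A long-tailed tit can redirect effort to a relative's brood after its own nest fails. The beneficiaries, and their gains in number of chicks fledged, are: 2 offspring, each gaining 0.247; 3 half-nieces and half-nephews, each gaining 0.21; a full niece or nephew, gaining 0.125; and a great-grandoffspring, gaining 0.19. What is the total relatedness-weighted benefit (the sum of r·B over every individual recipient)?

0.38075

r to an offspring = 0.5 (one parent–offspring link: r = (1/2)^1 = 1/2).
r to a half-niece or half-nephew = 0.125 (half-aunt/uncle↔niece/nephew: one path of length 3: r = (1/2)^3 = 1/8).
r to a full niece or nephew = 0.25 (full aunt/uncle↔niece/nephew: two paths of length 3 through the shared grandparent pair: r = 2·(1/2)^3 = 1/4).
r to a great-grandoffspring = 1/8 (three parent–offspring links: r = (1/2)^3 = 1/8).
Summing one r·B term per recipient: 2·0.5·0.247 + 3·0.125·0.21 + 1·0.25·0.125 + 1·0.125·0.19 = 0.38075.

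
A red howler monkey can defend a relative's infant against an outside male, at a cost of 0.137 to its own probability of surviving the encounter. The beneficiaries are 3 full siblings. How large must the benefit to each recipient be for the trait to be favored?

r to a full sibling = 1/2 (full sibs share both parents — two paths of length 2: r = 2·(1/2)^2 = 1/2).
Hamilton's rule with n recipients of equal r: n·r·B > C, so B > C/(n·r) = 0.137/(3·0.5) = 0.0913.

0.0913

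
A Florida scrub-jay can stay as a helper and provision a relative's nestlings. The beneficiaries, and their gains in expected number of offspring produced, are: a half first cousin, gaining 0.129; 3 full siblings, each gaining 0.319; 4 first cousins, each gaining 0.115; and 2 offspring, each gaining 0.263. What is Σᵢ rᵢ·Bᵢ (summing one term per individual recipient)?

0.8070625

r to a half first cousin = 1/16 (half first cousins share one grandparent — one path of length 4: r = (1/2)^4 = 1/16).
r to a full sibling = 1/2 (full sibs share both parents — two paths of length 2: r = 2·(1/2)^2 = 1/2).
r to a first cousin = 0.125 (first cousins share one grandparent pair — two paths of length 4: r = 2·(1/2)^4 = 1/8).
r to an offspring = 0.5 (one parent–offspring link: r = (1/2)^1 = 1/2).
Summing one r·B term per recipient: 1·0.0625·0.129 + 3·0.5·0.319 + 4·0.125·0.115 + 2·0.5·0.263 = 0.8070625.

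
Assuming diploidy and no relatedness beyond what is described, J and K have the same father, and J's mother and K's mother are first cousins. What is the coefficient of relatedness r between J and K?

Wright's path rule: contributions from independent ancestry routes add.
J and K are related in two ways: half-sibs through their shared father (r = 1/4) and second cousins through their mothers (r = 1/32).
r = 1/4 + 1/32 = 9/32 = 0.28125.

0.28125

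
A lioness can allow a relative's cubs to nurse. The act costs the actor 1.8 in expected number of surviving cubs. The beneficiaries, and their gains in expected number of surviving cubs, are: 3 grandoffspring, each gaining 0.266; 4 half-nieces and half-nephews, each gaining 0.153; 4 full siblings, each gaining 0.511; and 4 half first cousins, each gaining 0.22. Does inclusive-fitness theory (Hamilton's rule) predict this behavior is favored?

No

Hamilton's rule: the trait is favored when the sum of r·B over every recipient exceeds the actor's cost C.
r to a grandoffspring = 1/4 (two parent–offspring links: r = (1/2)^2 = 1/4).
r to a half-niece or half-nephew = 0.125 (half-aunt/uncle↔niece/nephew: one path of length 3: r = (1/2)^3 = 1/8).
r to a full sibling = 1/2 (full sibs share both parents — two paths of length 2: r = 2·(1/2)^2 = 1/2).
r to a half first cousin = 0.0625 (half first cousins share one grandparent — one path of length 4: r = (1/2)^4 = 1/16).
Summing one r·B term per recipient: 3·0.25·0.266 + 4·0.125·0.153 + 4·0.5·0.511 + 4·0.0625·0.22 = 1.353.
1.353 < 1.8: the indirect benefit is less than the cost.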